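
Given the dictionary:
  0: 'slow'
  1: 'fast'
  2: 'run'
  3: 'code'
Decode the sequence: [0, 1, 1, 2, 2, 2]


Look up each index in the dictionary:
  0 -> 'slow'
  1 -> 'fast'
  1 -> 'fast'
  2 -> 'run'
  2 -> 'run'
  2 -> 'run'

Decoded: "slow fast fast run run run"


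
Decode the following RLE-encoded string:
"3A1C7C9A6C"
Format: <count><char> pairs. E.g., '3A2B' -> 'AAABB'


Expanding each <count><char> pair:
  3A -> 'AAA'
  1C -> 'C'
  7C -> 'CCCCCCC'
  9A -> 'AAAAAAAAA'
  6C -> 'CCCCCC'

Decoded = AAACCCCCCCCAAAAAAAAACCCCCC


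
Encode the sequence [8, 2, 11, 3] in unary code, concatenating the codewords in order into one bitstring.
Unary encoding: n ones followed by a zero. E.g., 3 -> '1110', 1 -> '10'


Encode each number as n ones followed by a terminating 0:
  8 -> 111111110 (9 bits)
  2 -> 110 (3 bits)
  11 -> 111111111110 (12 bits)
  3 -> 1110 (4 bits)
Total length = 9 + 3 + 12 + 4 = 28 bits.

Unary([8, 2, 11, 3]) = 1111111101101111111111101110 (28 bits)


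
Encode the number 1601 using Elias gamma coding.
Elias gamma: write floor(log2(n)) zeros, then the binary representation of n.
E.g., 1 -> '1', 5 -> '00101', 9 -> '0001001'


num_bits = floor(log2(1601)) + 1 = 11
leading_zeros = num_bits - 1 = 10
binary(1601) = 11001000001

Elias gamma(1601) = '0000000000' + '11001000001' = 000000000011001000001 (21 bits)


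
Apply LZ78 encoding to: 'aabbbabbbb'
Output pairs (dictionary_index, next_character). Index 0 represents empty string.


LZ78 encoding steps:
Dictionary: {0: ''}
Step 1: w='' (idx 0), next='a' -> output (0, 'a'), add 'a' as idx 1
Step 2: w='a' (idx 1), next='b' -> output (1, 'b'), add 'ab' as idx 2
Step 3: w='' (idx 0), next='b' -> output (0, 'b'), add 'b' as idx 3
Step 4: w='b' (idx 3), next='a' -> output (3, 'a'), add 'ba' as idx 4
Step 5: w='b' (idx 3), next='b' -> output (3, 'b'), add 'bb' as idx 5
Step 6: w='bb' (idx 5), end of input -> output (5, '')


Encoded: [(0, 'a'), (1, 'b'), (0, 'b'), (3, 'a'), (3, 'b'), (5, '')]


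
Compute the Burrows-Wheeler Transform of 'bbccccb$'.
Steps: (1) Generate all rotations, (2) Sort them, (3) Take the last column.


Rotations (sorted):
  0: $bbccccb -> last char: b
  1: b$bbcccc -> last char: c
  2: bbccccb$ -> last char: $
  3: bccccb$b -> last char: b
  4: cb$bbccc -> last char: c
  5: ccb$bbcc -> last char: c
  6: cccb$bbc -> last char: c
  7: ccccb$bb -> last char: b


BWT = bc$bcccb


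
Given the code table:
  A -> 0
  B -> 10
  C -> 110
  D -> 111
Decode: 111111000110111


Decoding:
111 -> D
111 -> D
0 -> A
0 -> A
0 -> A
110 -> C
111 -> D


Result: DDAAACD


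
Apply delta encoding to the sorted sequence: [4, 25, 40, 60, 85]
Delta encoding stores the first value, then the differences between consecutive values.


First value: 4
Deltas:
  25 - 4 = 21
  40 - 25 = 15
  60 - 40 = 20
  85 - 60 = 25


Delta encoded: [4, 21, 15, 20, 25]


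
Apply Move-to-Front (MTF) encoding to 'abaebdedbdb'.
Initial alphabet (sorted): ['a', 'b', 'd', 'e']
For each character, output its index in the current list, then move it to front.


MTF encoding:
'a': index 0 in ['a', 'b', 'd', 'e'] -> ['a', 'b', 'd', 'e']
'b': index 1 in ['a', 'b', 'd', 'e'] -> ['b', 'a', 'd', 'e']
'a': index 1 in ['b', 'a', 'd', 'e'] -> ['a', 'b', 'd', 'e']
'e': index 3 in ['a', 'b', 'd', 'e'] -> ['e', 'a', 'b', 'd']
'b': index 2 in ['e', 'a', 'b', 'd'] -> ['b', 'e', 'a', 'd']
'd': index 3 in ['b', 'e', 'a', 'd'] -> ['d', 'b', 'e', 'a']
'e': index 2 in ['d', 'b', 'e', 'a'] -> ['e', 'd', 'b', 'a']
'd': index 1 in ['e', 'd', 'b', 'a'] -> ['d', 'e', 'b', 'a']
'b': index 2 in ['d', 'e', 'b', 'a'] -> ['b', 'd', 'e', 'a']
'd': index 1 in ['b', 'd', 'e', 'a'] -> ['d', 'b', 'e', 'a']
'b': index 1 in ['d', 'b', 'e', 'a'] -> ['b', 'd', 'e', 'a']


Output: [0, 1, 1, 3, 2, 3, 2, 1, 2, 1, 1]


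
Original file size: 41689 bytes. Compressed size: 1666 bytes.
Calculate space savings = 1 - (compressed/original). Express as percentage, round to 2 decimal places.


ratio = compressed/original = 1666/41689 = 0.039963
savings = 1 - ratio = 1 - 0.039963 = 0.960037
as a percentage: 0.960037 * 100 = 96.0%

Space savings = 1 - 1666/41689 = 96.0%


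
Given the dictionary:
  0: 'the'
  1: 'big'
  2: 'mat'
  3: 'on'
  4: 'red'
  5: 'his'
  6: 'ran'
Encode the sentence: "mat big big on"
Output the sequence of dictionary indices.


Look up each word in the dictionary:
  'mat' -> 2
  'big' -> 1
  'big' -> 1
  'on' -> 3

Encoded: [2, 1, 1, 3]


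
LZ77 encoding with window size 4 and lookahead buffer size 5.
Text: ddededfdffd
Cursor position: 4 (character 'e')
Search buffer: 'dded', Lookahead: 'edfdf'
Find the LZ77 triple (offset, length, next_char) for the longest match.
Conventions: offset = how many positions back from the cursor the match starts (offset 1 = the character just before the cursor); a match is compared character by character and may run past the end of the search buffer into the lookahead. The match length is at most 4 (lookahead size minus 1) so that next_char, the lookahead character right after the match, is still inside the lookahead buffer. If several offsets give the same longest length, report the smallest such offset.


Try each offset into the search buffer:
  offset=1 (pos 3, char 'd'): match length 0
  offset=2 (pos 2, char 'e'): match length 2
  offset=3 (pos 1, char 'd'): match length 0
  offset=4 (pos 0, char 'd'): match length 0
Longest match has length 2 at offset 2.
next_char = character at position 4 + 2 = 6 -> 'f'

Best match: offset=2, length=2 (matching 'ed' starting at position 2)
LZ77 triple: (2, 2, 'f')


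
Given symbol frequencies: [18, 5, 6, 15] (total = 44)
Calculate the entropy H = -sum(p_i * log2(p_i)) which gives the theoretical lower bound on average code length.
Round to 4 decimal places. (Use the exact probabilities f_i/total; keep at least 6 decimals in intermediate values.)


Per-symbol terms -p_i * log2(p_i) with p_i = f_i/44:
  p = 18/44 = 0.409091: log2(p) = -1.289507, -p*log2(p) = 0.527525
  p = 5/44 = 0.113636: log2(p) = -3.137504, -p*log2(p) = 0.356534
  p = 6/44 = 0.136364: log2(p) = -2.874469, -p*log2(p) = 0.391973
  p = 15/44 = 0.340909: log2(p) = -1.552541, -p*log2(p) = 0.529275
H = 0.527525 + 0.356534 + 0.391973 + 0.529275 = 1.805307

H = 1.8053 bits/symbol


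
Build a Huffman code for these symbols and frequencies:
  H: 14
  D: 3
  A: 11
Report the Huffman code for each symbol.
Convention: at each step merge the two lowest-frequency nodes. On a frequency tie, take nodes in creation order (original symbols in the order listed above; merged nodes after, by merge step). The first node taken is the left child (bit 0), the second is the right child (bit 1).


Huffman tree construction:
Step 1: Merge D(3) + A(11) = 14
Step 2: Merge H(14) + (D+A)(14) = 28
Read each symbol's code off the tree from the root (left child = 0, right child = 1).

Codes:
  H: 0 (length 1)
  D: 10 (length 2)
  A: 11 (length 2)
Average code length: 42/28 = 1.5000 bits/symbol


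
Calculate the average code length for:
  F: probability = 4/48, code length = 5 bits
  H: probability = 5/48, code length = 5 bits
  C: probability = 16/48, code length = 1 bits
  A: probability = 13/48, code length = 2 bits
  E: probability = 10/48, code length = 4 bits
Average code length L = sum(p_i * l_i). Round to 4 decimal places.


Weighted contributions p_i * l_i:
  F: (4/48) * 5 = 20/48
  H: (5/48) * 5 = 25/48
  C: (16/48) * 1 = 16/48
  A: (13/48) * 2 = 26/48
  E: (10/48) * 4 = 40/48
Sum = (20 + 25 + 16 + 26 + 40)/48 = 127/48

L = 127/48 = 2.6458 bits/symbol


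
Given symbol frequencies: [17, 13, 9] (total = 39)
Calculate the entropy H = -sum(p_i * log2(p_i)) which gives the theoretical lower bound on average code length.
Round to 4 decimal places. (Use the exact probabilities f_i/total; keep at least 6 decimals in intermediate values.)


Per-symbol terms -p_i * log2(p_i) with p_i = f_i/39:
  p = 17/39 = 0.435897: log2(p) = -1.197939, -p*log2(p) = 0.522179
  p = 13/39 = 0.333333: log2(p) = -1.584963, -p*log2(p) = 0.528321
  p = 9/39 = 0.230769: log2(p) = -2.115477, -p*log2(p) = 0.488187
H = 0.522179 + 0.528321 + 0.488187 = 1.538687

H = 1.5387 bits/symbol


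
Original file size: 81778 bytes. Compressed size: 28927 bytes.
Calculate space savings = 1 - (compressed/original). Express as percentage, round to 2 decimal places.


ratio = compressed/original = 28927/81778 = 0.353726
savings = 1 - ratio = 1 - 0.353726 = 0.646274
as a percentage: 0.646274 * 100 = 64.63%

Space savings = 1 - 28927/81778 = 64.63%


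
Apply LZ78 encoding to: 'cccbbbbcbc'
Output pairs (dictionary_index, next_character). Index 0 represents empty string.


LZ78 encoding steps:
Dictionary: {0: ''}
Step 1: w='' (idx 0), next='c' -> output (0, 'c'), add 'c' as idx 1
Step 2: w='c' (idx 1), next='c' -> output (1, 'c'), add 'cc' as idx 2
Step 3: w='' (idx 0), next='b' -> output (0, 'b'), add 'b' as idx 3
Step 4: w='b' (idx 3), next='b' -> output (3, 'b'), add 'bb' as idx 4
Step 5: w='b' (idx 3), next='c' -> output (3, 'c'), add 'bc' as idx 5
Step 6: w='bc' (idx 5), end of input -> output (5, '')


Encoded: [(0, 'c'), (1, 'c'), (0, 'b'), (3, 'b'), (3, 'c'), (5, '')]


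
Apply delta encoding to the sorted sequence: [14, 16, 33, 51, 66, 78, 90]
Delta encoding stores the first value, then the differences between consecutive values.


First value: 14
Deltas:
  16 - 14 = 2
  33 - 16 = 17
  51 - 33 = 18
  66 - 51 = 15
  78 - 66 = 12
  90 - 78 = 12


Delta encoded: [14, 2, 17, 18, 15, 12, 12]


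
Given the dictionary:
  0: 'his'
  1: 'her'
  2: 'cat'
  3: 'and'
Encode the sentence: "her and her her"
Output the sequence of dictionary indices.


Look up each word in the dictionary:
  'her' -> 1
  'and' -> 3
  'her' -> 1
  'her' -> 1

Encoded: [1, 3, 1, 1]


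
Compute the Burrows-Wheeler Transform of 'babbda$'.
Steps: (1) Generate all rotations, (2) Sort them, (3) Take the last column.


Rotations (sorted):
  0: $babbda -> last char: a
  1: a$babbd -> last char: d
  2: abbda$b -> last char: b
  3: babbda$ -> last char: $
  4: bbda$ba -> last char: a
  5: bda$bab -> last char: b
  6: da$babb -> last char: b


BWT = adb$abb


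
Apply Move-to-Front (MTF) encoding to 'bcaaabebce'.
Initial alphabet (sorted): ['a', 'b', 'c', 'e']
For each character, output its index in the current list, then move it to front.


MTF encoding:
'b': index 1 in ['a', 'b', 'c', 'e'] -> ['b', 'a', 'c', 'e']
'c': index 2 in ['b', 'a', 'c', 'e'] -> ['c', 'b', 'a', 'e']
'a': index 2 in ['c', 'b', 'a', 'e'] -> ['a', 'c', 'b', 'e']
'a': index 0 in ['a', 'c', 'b', 'e'] -> ['a', 'c', 'b', 'e']
'a': index 0 in ['a', 'c', 'b', 'e'] -> ['a', 'c', 'b', 'e']
'b': index 2 in ['a', 'c', 'b', 'e'] -> ['b', 'a', 'c', 'e']
'e': index 3 in ['b', 'a', 'c', 'e'] -> ['e', 'b', 'a', 'c']
'b': index 1 in ['e', 'b', 'a', 'c'] -> ['b', 'e', 'a', 'c']
'c': index 3 in ['b', 'e', 'a', 'c'] -> ['c', 'b', 'e', 'a']
'e': index 2 in ['c', 'b', 'e', 'a'] -> ['e', 'c', 'b', 'a']


Output: [1, 2, 2, 0, 0, 2, 3, 1, 3, 2]


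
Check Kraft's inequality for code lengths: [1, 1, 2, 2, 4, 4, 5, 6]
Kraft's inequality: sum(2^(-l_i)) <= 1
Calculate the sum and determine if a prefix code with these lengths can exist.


Sum = 2^(-1) + 2^(-1) + 2^(-2) + 2^(-2) + 2^(-4) + 2^(-4) + 2^(-5) + 2^(-6)
    = 0.5 + 0.5 + 0.25 + 0.25 + 0.0625 + 0.0625 + 0.03125 + 0.015625
    = 107/64 = 1.671875
Since 1.671875 > 1, Kraft's inequality is NOT satisfied.
A prefix code with these lengths CANNOT exist.

Kraft sum = 1.671875. Not satisfied.


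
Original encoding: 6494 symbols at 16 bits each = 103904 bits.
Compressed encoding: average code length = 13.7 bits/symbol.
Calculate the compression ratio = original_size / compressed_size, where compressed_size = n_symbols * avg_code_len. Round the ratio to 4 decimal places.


original_size = n_symbols * orig_bits = 6494 * 16 = 103904 bits
compressed_size = n_symbols * avg_code_len = 6494 * 13.7 = 88967.8 bits
ratio = original_size / compressed_size = 103904 / 88967.8 = 1.1679

Compression ratio = 1.1679


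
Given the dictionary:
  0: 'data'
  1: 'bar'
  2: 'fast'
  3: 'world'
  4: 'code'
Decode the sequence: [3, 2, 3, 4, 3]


Look up each index in the dictionary:
  3 -> 'world'
  2 -> 'fast'
  3 -> 'world'
  4 -> 'code'
  3 -> 'world'

Decoded: "world fast world code world"


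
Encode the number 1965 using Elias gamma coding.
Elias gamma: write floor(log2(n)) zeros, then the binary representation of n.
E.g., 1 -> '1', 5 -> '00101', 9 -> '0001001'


num_bits = floor(log2(1965)) + 1 = 11
leading_zeros = num_bits - 1 = 10
binary(1965) = 11110101101

Elias gamma(1965) = '0000000000' + '11110101101' = 000000000011110101101 (21 bits)


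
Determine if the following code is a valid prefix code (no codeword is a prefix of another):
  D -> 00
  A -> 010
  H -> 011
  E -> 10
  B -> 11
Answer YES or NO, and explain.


Checking each pair (does one codeword prefix another?):
  D='00' vs A='010': no prefix
  D='00' vs H='011': no prefix
  D='00' vs E='10': no prefix
  D='00' vs B='11': no prefix
  A='010' vs D='00': no prefix
  A='010' vs H='011': no prefix
  A='010' vs E='10': no prefix
  A='010' vs B='11': no prefix
  H='011' vs D='00': no prefix
  H='011' vs A='010': no prefix
  H='011' vs E='10': no prefix
  H='011' vs B='11': no prefix
  E='10' vs D='00': no prefix
  E='10' vs A='010': no prefix
  E='10' vs H='011': no prefix
  E='10' vs B='11': no prefix
  B='11' vs D='00': no prefix
  B='11' vs A='010': no prefix
  B='11' vs H='011': no prefix
  B='11' vs E='10': no prefix
No violation found over all pairs.

YES -- this is a valid prefix code. No codeword is a prefix of any other codeword.


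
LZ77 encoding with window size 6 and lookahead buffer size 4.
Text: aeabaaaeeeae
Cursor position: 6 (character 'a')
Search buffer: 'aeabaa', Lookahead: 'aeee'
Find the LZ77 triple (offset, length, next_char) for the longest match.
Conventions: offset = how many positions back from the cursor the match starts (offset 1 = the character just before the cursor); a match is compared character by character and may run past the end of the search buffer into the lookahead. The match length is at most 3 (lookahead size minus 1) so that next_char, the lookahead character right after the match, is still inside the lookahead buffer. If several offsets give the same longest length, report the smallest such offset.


Try each offset into the search buffer:
  offset=1 (pos 5, char 'a'): match length 1
  offset=2 (pos 4, char 'a'): match length 1
  offset=3 (pos 3, char 'b'): match length 0
  offset=4 (pos 2, char 'a'): match length 1
  offset=5 (pos 1, char 'e'): match length 0
  offset=6 (pos 0, char 'a'): match length 2
Longest match has length 2 at offset 6.
next_char = character at position 6 + 2 = 8 -> 'e'

Best match: offset=6, length=2 (matching 'ae' starting at position 0)
LZ77 triple: (6, 2, 'e')


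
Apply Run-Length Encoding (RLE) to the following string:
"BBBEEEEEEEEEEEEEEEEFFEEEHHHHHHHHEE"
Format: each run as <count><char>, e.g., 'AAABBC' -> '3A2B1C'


Scanning runs left to right:
  i=0: run of 'B' x 3 -> '3B'
  i=3: run of 'E' x 16 -> '16E'
  i=19: run of 'F' x 2 -> '2F'
  i=21: run of 'E' x 3 -> '3E'
  i=24: run of 'H' x 8 -> '8H'
  i=32: run of 'E' x 2 -> '2E'

RLE = 3B16E2F3E8H2E


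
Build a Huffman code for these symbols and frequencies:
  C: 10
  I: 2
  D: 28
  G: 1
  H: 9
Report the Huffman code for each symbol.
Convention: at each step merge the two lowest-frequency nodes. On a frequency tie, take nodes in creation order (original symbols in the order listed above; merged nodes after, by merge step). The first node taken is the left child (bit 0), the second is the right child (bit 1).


Huffman tree construction:
Step 1: Merge G(1) + I(2) = 3
Step 2: Merge (G+I)(3) + H(9) = 12
Step 3: Merge C(10) + ((G+I)+H)(12) = 22
Step 4: Merge (C+((G+I)+H))(22) + D(28) = 50
Read each symbol's code off the tree from the root (left child = 0, right child = 1).

Codes:
  C: 00 (length 2)
  I: 0101 (length 4)
  D: 1 (length 1)
  G: 0100 (length 4)
  H: 011 (length 3)
Average code length: 87/50 = 1.7400 bits/symbol


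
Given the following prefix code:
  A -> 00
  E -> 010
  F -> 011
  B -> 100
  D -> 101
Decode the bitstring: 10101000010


Decoding step by step:
Bits 101 -> D
Bits 010 -> E
Bits 00 -> A
Bits 010 -> E


Decoded message: DEAE


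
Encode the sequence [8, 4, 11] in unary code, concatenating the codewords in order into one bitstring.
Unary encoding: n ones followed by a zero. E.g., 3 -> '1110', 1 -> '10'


Encode each number as n ones followed by a terminating 0:
  8 -> 111111110 (9 bits)
  4 -> 11110 (5 bits)
  11 -> 111111111110 (12 bits)
Total length = 9 + 5 + 12 = 26 bits.

Unary([8, 4, 11]) = 11111111011110111111111110 (26 bits)


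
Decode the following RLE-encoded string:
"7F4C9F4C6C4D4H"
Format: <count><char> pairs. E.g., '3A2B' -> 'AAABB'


Expanding each <count><char> pair:
  7F -> 'FFFFFFF'
  4C -> 'CCCC'
  9F -> 'FFFFFFFFF'
  4C -> 'CCCC'
  6C -> 'CCCCCC'
  4D -> 'DDDD'
  4H -> 'HHHH'

Decoded = FFFFFFFCCCCFFFFFFFFFCCCCCCCCCCDDDDHHHH


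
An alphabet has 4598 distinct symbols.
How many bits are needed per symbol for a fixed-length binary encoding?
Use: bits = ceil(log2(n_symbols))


log2(4598) = 12.1668
Bracket: 2^12 = 4096 < 4598 <= 2^13 = 8192
So ceil(log2(4598)) = 13

bits = ceil(log2(4598)) = ceil(12.1668) = 13 bits


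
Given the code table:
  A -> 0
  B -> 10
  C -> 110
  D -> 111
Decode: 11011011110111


Decoding:
110 -> C
110 -> C
111 -> D
10 -> B
111 -> D


Result: CCDBD


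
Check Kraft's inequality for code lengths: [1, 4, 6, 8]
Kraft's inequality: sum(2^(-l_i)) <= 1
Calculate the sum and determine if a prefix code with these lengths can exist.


Sum = 2^(-1) + 2^(-4) + 2^(-6) + 2^(-8)
    = 0.5 + 0.0625 + 0.015625 + 0.00390625
    = 149/256 = 0.58203125
Since 0.58203125 <= 1, Kraft's inequality IS satisfied.
A prefix code with these lengths CAN exist.

Kraft sum = 0.58203125. Satisfied.


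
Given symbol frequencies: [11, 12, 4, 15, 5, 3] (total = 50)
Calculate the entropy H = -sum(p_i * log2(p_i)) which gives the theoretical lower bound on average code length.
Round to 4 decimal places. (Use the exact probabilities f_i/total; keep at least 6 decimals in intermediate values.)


Per-symbol terms -p_i * log2(p_i) with p_i = f_i/50:
  p = 11/50 = 0.220000: log2(p) = -2.184425, -p*log2(p) = 0.480573
  p = 12/50 = 0.240000: log2(p) = -2.058894, -p*log2(p) = 0.494134
  p = 4/50 = 0.080000: log2(p) = -3.643856, -p*log2(p) = 0.291508
  p = 15/50 = 0.300000: log2(p) = -1.736966, -p*log2(p) = 0.521090
  p = 5/50 = 0.100000: log2(p) = -3.321928, -p*log2(p) = 0.332193
  p = 3/50 = 0.060000: log2(p) = -4.058894, -p*log2(p) = 0.243534
H = 0.480573 + 0.494134 + 0.291508 + 0.521090 + 0.332193 + 0.243534 = 2.363032

H = 2.363 bits/symbol


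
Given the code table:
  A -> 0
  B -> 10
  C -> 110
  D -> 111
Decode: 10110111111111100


Decoding:
10 -> B
110 -> C
111 -> D
111 -> D
111 -> D
10 -> B
0 -> A


Result: BCDDDBA


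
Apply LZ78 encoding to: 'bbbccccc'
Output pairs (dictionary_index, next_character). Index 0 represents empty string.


LZ78 encoding steps:
Dictionary: {0: ''}
Step 1: w='' (idx 0), next='b' -> output (0, 'b'), add 'b' as idx 1
Step 2: w='b' (idx 1), next='b' -> output (1, 'b'), add 'bb' as idx 2
Step 3: w='' (idx 0), next='c' -> output (0, 'c'), add 'c' as idx 3
Step 4: w='c' (idx 3), next='c' -> output (3, 'c'), add 'cc' as idx 4
Step 5: w='cc' (idx 4), end of input -> output (4, '')


Encoded: [(0, 'b'), (1, 'b'), (0, 'c'), (3, 'c'), (4, '')]


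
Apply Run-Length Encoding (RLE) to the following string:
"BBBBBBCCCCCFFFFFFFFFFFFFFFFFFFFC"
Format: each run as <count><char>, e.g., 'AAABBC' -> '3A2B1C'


Scanning runs left to right:
  i=0: run of 'B' x 6 -> '6B'
  i=6: run of 'C' x 5 -> '5C'
  i=11: run of 'F' x 20 -> '20F'
  i=31: run of 'C' x 1 -> '1C'

RLE = 6B5C20F1C


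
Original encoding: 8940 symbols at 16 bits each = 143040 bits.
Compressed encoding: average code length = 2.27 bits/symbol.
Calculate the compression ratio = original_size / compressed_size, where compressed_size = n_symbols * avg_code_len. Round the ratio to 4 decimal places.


original_size = n_symbols * orig_bits = 8940 * 16 = 143040 bits
compressed_size = n_symbols * avg_code_len = 8940 * 2.27 = 20293.8 bits
ratio = original_size / compressed_size = 143040 / 20293.8 = 7.0485

Compression ratio = 7.0485


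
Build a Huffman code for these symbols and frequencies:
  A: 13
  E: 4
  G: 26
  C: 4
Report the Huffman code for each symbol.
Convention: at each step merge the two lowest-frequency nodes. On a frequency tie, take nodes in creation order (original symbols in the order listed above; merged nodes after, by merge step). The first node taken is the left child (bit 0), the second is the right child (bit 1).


Huffman tree construction:
Step 1: Merge E(4) + C(4) = 8
Step 2: Merge (E+C)(8) + A(13) = 21
Step 3: Merge ((E+C)+A)(21) + G(26) = 47
Read each symbol's code off the tree from the root (left child = 0, right child = 1).

Codes:
  A: 01 (length 2)
  E: 000 (length 3)
  G: 1 (length 1)
  C: 001 (length 3)
Average code length: 76/47 = 1.6170 bits/symbol


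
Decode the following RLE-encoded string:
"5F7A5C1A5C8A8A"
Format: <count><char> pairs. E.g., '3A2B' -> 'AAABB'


Expanding each <count><char> pair:
  5F -> 'FFFFF'
  7A -> 'AAAAAAA'
  5C -> 'CCCCC'
  1A -> 'A'
  5C -> 'CCCCC'
  8A -> 'AAAAAAAA'
  8A -> 'AAAAAAAA'

Decoded = FFFFFAAAAAAACCCCCACCCCCAAAAAAAAAAAAAAAA


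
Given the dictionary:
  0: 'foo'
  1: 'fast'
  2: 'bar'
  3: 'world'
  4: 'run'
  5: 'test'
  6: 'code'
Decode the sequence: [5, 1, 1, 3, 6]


Look up each index in the dictionary:
  5 -> 'test'
  1 -> 'fast'
  1 -> 'fast'
  3 -> 'world'
  6 -> 'code'

Decoded: "test fast fast world code"


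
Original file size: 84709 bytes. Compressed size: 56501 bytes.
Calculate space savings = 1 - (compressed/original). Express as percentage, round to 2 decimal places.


ratio = compressed/original = 56501/84709 = 0.667001
savings = 1 - ratio = 1 - 0.667001 = 0.332999
as a percentage: 0.332999 * 100 = 33.3%

Space savings = 1 - 56501/84709 = 33.3%


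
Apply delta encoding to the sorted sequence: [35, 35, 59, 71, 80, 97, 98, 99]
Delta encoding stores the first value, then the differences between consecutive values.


First value: 35
Deltas:
  35 - 35 = 0
  59 - 35 = 24
  71 - 59 = 12
  80 - 71 = 9
  97 - 80 = 17
  98 - 97 = 1
  99 - 98 = 1


Delta encoded: [35, 0, 24, 12, 9, 17, 1, 1]


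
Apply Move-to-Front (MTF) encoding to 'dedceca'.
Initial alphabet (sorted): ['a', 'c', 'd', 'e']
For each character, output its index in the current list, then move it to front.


MTF encoding:
'd': index 2 in ['a', 'c', 'd', 'e'] -> ['d', 'a', 'c', 'e']
'e': index 3 in ['d', 'a', 'c', 'e'] -> ['e', 'd', 'a', 'c']
'd': index 1 in ['e', 'd', 'a', 'c'] -> ['d', 'e', 'a', 'c']
'c': index 3 in ['d', 'e', 'a', 'c'] -> ['c', 'd', 'e', 'a']
'e': index 2 in ['c', 'd', 'e', 'a'] -> ['e', 'c', 'd', 'a']
'c': index 1 in ['e', 'c', 'd', 'a'] -> ['c', 'e', 'd', 'a']
'a': index 3 in ['c', 'e', 'd', 'a'] -> ['a', 'c', 'e', 'd']


Output: [2, 3, 1, 3, 2, 1, 3]


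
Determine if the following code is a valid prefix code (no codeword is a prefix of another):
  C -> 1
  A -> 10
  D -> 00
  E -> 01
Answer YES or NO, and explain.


Checking each pair (does one codeword prefix another?):
  C='1' vs A='10': prefix -- VIOLATION

NO -- this is NOT a valid prefix code. C (1) is a prefix of A (10).


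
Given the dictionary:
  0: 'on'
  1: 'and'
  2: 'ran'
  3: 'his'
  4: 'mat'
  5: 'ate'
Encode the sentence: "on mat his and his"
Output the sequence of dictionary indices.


Look up each word in the dictionary:
  'on' -> 0
  'mat' -> 4
  'his' -> 3
  'and' -> 1
  'his' -> 3

Encoded: [0, 4, 3, 1, 3]


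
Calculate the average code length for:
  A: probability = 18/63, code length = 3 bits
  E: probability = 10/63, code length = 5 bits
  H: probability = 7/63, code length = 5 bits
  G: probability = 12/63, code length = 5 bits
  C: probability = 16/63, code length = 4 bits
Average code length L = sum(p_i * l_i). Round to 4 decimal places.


Weighted contributions p_i * l_i:
  A: (18/63) * 3 = 54/63
  E: (10/63) * 5 = 50/63
  H: (7/63) * 5 = 35/63
  G: (12/63) * 5 = 60/63
  C: (16/63) * 4 = 64/63
Sum = (54 + 50 + 35 + 60 + 64)/63 = 263/63

L = 263/63 = 4.1746 bits/symbol


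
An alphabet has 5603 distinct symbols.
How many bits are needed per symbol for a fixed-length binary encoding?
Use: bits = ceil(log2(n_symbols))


log2(5603) = 12.452
Bracket: 2^12 = 4096 < 5603 <= 2^13 = 8192
So ceil(log2(5603)) = 13

bits = ceil(log2(5603)) = ceil(12.452) = 13 bits


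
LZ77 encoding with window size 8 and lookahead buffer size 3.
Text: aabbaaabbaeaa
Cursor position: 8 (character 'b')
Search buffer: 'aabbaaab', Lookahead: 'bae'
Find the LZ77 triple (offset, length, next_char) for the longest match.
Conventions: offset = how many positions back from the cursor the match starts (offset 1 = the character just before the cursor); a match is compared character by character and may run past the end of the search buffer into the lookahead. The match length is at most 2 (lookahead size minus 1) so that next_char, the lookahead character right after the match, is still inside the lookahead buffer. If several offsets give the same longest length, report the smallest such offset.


Try each offset into the search buffer:
  offset=1 (pos 7, char 'b'): match length 1
  offset=2 (pos 6, char 'a'): match length 0
  offset=3 (pos 5, char 'a'): match length 0
  offset=4 (pos 4, char 'a'): match length 0
  offset=5 (pos 3, char 'b'): match length 2
  offset=6 (pos 2, char 'b'): match length 1
  offset=7 (pos 1, char 'a'): match length 0
  offset=8 (pos 0, char 'a'): match length 0
Longest match has length 2 at offset 5.
next_char = character at position 8 + 2 = 10 -> 'e'

Best match: offset=5, length=2 (matching 'ba' starting at position 3)
LZ77 triple: (5, 2, 'e')


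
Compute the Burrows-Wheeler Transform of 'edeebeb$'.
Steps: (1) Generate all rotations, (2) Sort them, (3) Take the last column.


Rotations (sorted):
  0: $edeebeb -> last char: b
  1: b$edeebe -> last char: e
  2: beb$edee -> last char: e
  3: deebeb$e -> last char: e
  4: eb$edeeb -> last char: b
  5: ebeb$ede -> last char: e
  6: edeebeb$ -> last char: $
  7: eebeb$ed -> last char: d


BWT = beeebe$d


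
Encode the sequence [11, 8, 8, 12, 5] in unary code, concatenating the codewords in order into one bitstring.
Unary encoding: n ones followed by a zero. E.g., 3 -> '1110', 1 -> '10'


Encode each number as n ones followed by a terminating 0:
  11 -> 111111111110 (12 bits)
  8 -> 111111110 (9 bits)
  8 -> 111111110 (9 bits)
  12 -> 1111111111110 (13 bits)
  5 -> 111110 (6 bits)
Total length = 12 + 9 + 9 + 13 + 6 = 49 bits.

Unary([11, 8, 8, 12, 5]) = 1111111111101111111101111111101111111111110111110 (49 bits)


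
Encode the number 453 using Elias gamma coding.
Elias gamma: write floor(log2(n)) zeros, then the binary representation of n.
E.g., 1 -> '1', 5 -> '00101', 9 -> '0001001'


num_bits = floor(log2(453)) + 1 = 9
leading_zeros = num_bits - 1 = 8
binary(453) = 111000101

Elias gamma(453) = '00000000' + '111000101' = 00000000111000101 (17 bits)


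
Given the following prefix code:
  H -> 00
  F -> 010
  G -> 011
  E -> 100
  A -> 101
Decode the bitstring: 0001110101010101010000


Decoding step by step:
Bits 00 -> H
Bits 011 -> G
Bits 101 -> A
Bits 010 -> F
Bits 101 -> A
Bits 010 -> F
Bits 100 -> E
Bits 00 -> H


Decoded message: HGAFAFEH


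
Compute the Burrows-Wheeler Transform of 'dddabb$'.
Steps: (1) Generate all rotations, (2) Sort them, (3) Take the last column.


Rotations (sorted):
  0: $dddabb -> last char: b
  1: abb$ddd -> last char: d
  2: b$dddab -> last char: b
  3: bb$ddda -> last char: a
  4: dabb$dd -> last char: d
  5: ddabb$d -> last char: d
  6: dddabb$ -> last char: $


BWT = bdbadd$


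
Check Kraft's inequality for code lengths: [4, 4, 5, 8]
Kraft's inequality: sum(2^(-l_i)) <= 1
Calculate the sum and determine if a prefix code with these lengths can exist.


Sum = 2^(-4) + 2^(-4) + 2^(-5) + 2^(-8)
    = 0.0625 + 0.0625 + 0.03125 + 0.00390625
    = 41/256 = 0.16015625
Since 0.16015625 <= 1, Kraft's inequality IS satisfied.
A prefix code with these lengths CAN exist.

Kraft sum = 0.16015625. Satisfied.


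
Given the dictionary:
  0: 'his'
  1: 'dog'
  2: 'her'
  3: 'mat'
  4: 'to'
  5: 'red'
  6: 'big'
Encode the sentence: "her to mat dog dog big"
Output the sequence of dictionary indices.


Look up each word in the dictionary:
  'her' -> 2
  'to' -> 4
  'mat' -> 3
  'dog' -> 1
  'dog' -> 1
  'big' -> 6

Encoded: [2, 4, 3, 1, 1, 6]


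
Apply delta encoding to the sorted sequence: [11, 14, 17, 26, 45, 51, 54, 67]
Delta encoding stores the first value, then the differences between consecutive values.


First value: 11
Deltas:
  14 - 11 = 3
  17 - 14 = 3
  26 - 17 = 9
  45 - 26 = 19
  51 - 45 = 6
  54 - 51 = 3
  67 - 54 = 13


Delta encoded: [11, 3, 3, 9, 19, 6, 3, 13]


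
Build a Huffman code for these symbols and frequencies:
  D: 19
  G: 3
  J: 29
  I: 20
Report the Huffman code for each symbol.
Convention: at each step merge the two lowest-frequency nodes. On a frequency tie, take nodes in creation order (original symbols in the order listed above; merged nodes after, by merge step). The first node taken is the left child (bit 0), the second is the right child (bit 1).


Huffman tree construction:
Step 1: Merge G(3) + D(19) = 22
Step 2: Merge I(20) + (G+D)(22) = 42
Step 3: Merge J(29) + (I+(G+D))(42) = 71
Read each symbol's code off the tree from the root (left child = 0, right child = 1).

Codes:
  D: 111 (length 3)
  G: 110 (length 3)
  J: 0 (length 1)
  I: 10 (length 2)
Average code length: 135/71 = 1.9014 bits/symbol


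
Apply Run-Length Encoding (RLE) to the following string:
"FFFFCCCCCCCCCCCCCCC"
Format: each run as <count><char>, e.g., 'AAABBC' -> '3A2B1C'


Scanning runs left to right:
  i=0: run of 'F' x 4 -> '4F'
  i=4: run of 'C' x 15 -> '15C'

RLE = 4F15C


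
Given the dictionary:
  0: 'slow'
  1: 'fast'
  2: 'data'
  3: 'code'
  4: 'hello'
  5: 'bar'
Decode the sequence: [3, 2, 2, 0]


Look up each index in the dictionary:
  3 -> 'code'
  2 -> 'data'
  2 -> 'data'
  0 -> 'slow'

Decoded: "code data data slow"


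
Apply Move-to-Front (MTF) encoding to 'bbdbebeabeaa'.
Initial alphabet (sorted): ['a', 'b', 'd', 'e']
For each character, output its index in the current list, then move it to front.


MTF encoding:
'b': index 1 in ['a', 'b', 'd', 'e'] -> ['b', 'a', 'd', 'e']
'b': index 0 in ['b', 'a', 'd', 'e'] -> ['b', 'a', 'd', 'e']
'd': index 2 in ['b', 'a', 'd', 'e'] -> ['d', 'b', 'a', 'e']
'b': index 1 in ['d', 'b', 'a', 'e'] -> ['b', 'd', 'a', 'e']
'e': index 3 in ['b', 'd', 'a', 'e'] -> ['e', 'b', 'd', 'a']
'b': index 1 in ['e', 'b', 'd', 'a'] -> ['b', 'e', 'd', 'a']
'e': index 1 in ['b', 'e', 'd', 'a'] -> ['e', 'b', 'd', 'a']
'a': index 3 in ['e', 'b', 'd', 'a'] -> ['a', 'e', 'b', 'd']
'b': index 2 in ['a', 'e', 'b', 'd'] -> ['b', 'a', 'e', 'd']
'e': index 2 in ['b', 'a', 'e', 'd'] -> ['e', 'b', 'a', 'd']
'a': index 2 in ['e', 'b', 'a', 'd'] -> ['a', 'e', 'b', 'd']
'a': index 0 in ['a', 'e', 'b', 'd'] -> ['a', 'e', 'b', 'd']


Output: [1, 0, 2, 1, 3, 1, 1, 3, 2, 2, 2, 0]


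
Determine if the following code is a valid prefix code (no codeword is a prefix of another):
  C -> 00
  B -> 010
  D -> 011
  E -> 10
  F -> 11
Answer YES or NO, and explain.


Checking each pair (does one codeword prefix another?):
  C='00' vs B='010': no prefix
  C='00' vs D='011': no prefix
  C='00' vs E='10': no prefix
  C='00' vs F='11': no prefix
  B='010' vs C='00': no prefix
  B='010' vs D='011': no prefix
  B='010' vs E='10': no prefix
  B='010' vs F='11': no prefix
  D='011' vs C='00': no prefix
  D='011' vs B='010': no prefix
  D='011' vs E='10': no prefix
  D='011' vs F='11': no prefix
  E='10' vs C='00': no prefix
  E='10' vs B='010': no prefix
  E='10' vs D='011': no prefix
  E='10' vs F='11': no prefix
  F='11' vs C='00': no prefix
  F='11' vs B='010': no prefix
  F='11' vs D='011': no prefix
  F='11' vs E='10': no prefix
No violation found over all pairs.

YES -- this is a valid prefix code. No codeword is a prefix of any other codeword.


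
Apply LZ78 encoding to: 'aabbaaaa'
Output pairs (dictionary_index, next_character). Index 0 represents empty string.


LZ78 encoding steps:
Dictionary: {0: ''}
Step 1: w='' (idx 0), next='a' -> output (0, 'a'), add 'a' as idx 1
Step 2: w='a' (idx 1), next='b' -> output (1, 'b'), add 'ab' as idx 2
Step 3: w='' (idx 0), next='b' -> output (0, 'b'), add 'b' as idx 3
Step 4: w='a' (idx 1), next='a' -> output (1, 'a'), add 'aa' as idx 4
Step 5: w='aa' (idx 4), end of input -> output (4, '')


Encoded: [(0, 'a'), (1, 'b'), (0, 'b'), (1, 'a'), (4, '')]


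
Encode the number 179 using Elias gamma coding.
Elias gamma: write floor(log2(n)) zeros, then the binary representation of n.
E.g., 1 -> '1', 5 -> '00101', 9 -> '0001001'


num_bits = floor(log2(179)) + 1 = 8
leading_zeros = num_bits - 1 = 7
binary(179) = 10110011

Elias gamma(179) = '0000000' + '10110011' = 000000010110011 (15 bits)


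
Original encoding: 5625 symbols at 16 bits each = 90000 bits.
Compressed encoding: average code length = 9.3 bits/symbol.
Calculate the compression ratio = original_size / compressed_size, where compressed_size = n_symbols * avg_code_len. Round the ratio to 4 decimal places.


original_size = n_symbols * orig_bits = 5625 * 16 = 90000 bits
compressed_size = n_symbols * avg_code_len = 5625 * 9.3 = 52312.5 bits
ratio = original_size / compressed_size = 90000 / 52312.5 = 1.7204

Compression ratio = 1.7204


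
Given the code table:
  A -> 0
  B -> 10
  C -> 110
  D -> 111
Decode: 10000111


Decoding:
10 -> B
0 -> A
0 -> A
0 -> A
111 -> D


Result: BAAAD


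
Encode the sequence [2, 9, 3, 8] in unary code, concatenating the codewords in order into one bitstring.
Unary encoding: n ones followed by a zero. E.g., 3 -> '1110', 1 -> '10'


Encode each number as n ones followed by a terminating 0:
  2 -> 110 (3 bits)
  9 -> 1111111110 (10 bits)
  3 -> 1110 (4 bits)
  8 -> 111111110 (9 bits)
Total length = 3 + 10 + 4 + 9 = 26 bits.

Unary([2, 9, 3, 8]) = 11011111111101110111111110 (26 bits)


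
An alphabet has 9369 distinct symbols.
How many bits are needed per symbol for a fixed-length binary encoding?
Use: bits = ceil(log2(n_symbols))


log2(9369) = 13.1937
Bracket: 2^13 = 8192 < 9369 <= 2^14 = 16384
So ceil(log2(9369)) = 14

bits = ceil(log2(9369)) = ceil(13.1937) = 14 bits


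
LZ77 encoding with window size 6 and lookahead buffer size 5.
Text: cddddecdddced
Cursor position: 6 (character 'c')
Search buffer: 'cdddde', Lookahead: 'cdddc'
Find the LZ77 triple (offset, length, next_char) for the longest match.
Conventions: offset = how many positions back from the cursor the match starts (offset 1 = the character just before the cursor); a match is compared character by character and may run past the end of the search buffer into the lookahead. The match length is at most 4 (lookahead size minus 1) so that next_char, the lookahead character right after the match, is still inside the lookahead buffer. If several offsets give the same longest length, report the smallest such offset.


Try each offset into the search buffer:
  offset=1 (pos 5, char 'e'): match length 0
  offset=2 (pos 4, char 'd'): match length 0
  offset=3 (pos 3, char 'd'): match length 0
  offset=4 (pos 2, char 'd'): match length 0
  offset=5 (pos 1, char 'd'): match length 0
  offset=6 (pos 0, char 'c'): match length 4
Longest match has length 4 at offset 6.
next_char = character at position 6 + 4 = 10 -> 'c'

Best match: offset=6, length=4 (matching 'cddd' starting at position 0)
LZ77 triple: (6, 4, 'c')


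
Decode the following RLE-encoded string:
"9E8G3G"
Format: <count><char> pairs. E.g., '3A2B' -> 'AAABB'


Expanding each <count><char> pair:
  9E -> 'EEEEEEEEE'
  8G -> 'GGGGGGGG'
  3G -> 'GGG'

Decoded = EEEEEEEEEGGGGGGGGGGG


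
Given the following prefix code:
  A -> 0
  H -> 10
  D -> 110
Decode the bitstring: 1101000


Decoding step by step:
Bits 110 -> D
Bits 10 -> H
Bits 0 -> A
Bits 0 -> A


Decoded message: DHAA


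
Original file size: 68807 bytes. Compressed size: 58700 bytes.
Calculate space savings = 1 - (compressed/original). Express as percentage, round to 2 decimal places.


ratio = compressed/original = 58700/68807 = 0.853111
savings = 1 - ratio = 1 - 0.853111 = 0.146889
as a percentage: 0.146889 * 100 = 14.69%

Space savings = 1 - 58700/68807 = 14.69%


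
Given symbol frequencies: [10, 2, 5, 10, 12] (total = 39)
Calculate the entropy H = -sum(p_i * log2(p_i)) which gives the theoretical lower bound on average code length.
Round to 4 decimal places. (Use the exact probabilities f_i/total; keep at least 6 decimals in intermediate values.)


Per-symbol terms -p_i * log2(p_i) with p_i = f_i/39:
  p = 10/39 = 0.256410: log2(p) = -1.963474, -p*log2(p) = 0.503455
  p = 2/39 = 0.051282: log2(p) = -4.285402, -p*log2(p) = 0.219764
  p = 5/39 = 0.128205: log2(p) = -2.963474, -p*log2(p) = 0.379933
  p = 10/39 = 0.256410: log2(p) = -1.963474, -p*log2(p) = 0.503455
  p = 12/39 = 0.307692: log2(p) = -1.700440, -p*log2(p) = 0.523212
H = 0.503455 + 0.219764 + 0.379933 + 0.503455 + 0.523212 = 2.129819

H = 2.1298 bits/symbol


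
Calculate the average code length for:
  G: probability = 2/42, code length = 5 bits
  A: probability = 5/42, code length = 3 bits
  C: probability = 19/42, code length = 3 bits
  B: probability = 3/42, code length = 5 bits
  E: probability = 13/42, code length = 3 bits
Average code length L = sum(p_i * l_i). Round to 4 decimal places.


Weighted contributions p_i * l_i:
  G: (2/42) * 5 = 10/42
  A: (5/42) * 3 = 15/42
  C: (19/42) * 3 = 57/42
  B: (3/42) * 5 = 15/42
  E: (13/42) * 3 = 39/42
Sum = (10 + 15 + 57 + 15 + 39)/42 = 136/42

L = 136/42 = 3.2381 bits/symbol


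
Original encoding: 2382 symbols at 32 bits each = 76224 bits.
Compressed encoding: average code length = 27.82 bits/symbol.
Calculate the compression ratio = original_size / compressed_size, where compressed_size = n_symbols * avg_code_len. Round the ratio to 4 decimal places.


original_size = n_symbols * orig_bits = 2382 * 32 = 76224 bits
compressed_size = n_symbols * avg_code_len = 2382 * 27.82 = 66267.24 bits
ratio = original_size / compressed_size = 76224 / 66267.24 = 1.1503

Compression ratio = 1.1503


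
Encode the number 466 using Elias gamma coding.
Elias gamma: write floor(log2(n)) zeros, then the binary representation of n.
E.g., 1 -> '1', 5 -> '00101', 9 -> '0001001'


num_bits = floor(log2(466)) + 1 = 9
leading_zeros = num_bits - 1 = 8
binary(466) = 111010010

Elias gamma(466) = '00000000' + '111010010' = 00000000111010010 (17 bits)


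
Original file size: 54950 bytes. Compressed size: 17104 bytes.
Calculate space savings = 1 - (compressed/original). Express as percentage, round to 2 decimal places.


ratio = compressed/original = 17104/54950 = 0.311265
savings = 1 - ratio = 1 - 0.311265 = 0.688735
as a percentage: 0.688735 * 100 = 68.87%

Space savings = 1 - 17104/54950 = 68.87%


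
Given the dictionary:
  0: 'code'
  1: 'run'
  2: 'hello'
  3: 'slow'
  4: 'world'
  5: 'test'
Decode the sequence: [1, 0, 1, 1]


Look up each index in the dictionary:
  1 -> 'run'
  0 -> 'code'
  1 -> 'run'
  1 -> 'run'

Decoded: "run code run run"


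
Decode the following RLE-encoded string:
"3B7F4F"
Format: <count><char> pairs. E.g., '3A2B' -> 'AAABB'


Expanding each <count><char> pair:
  3B -> 'BBB'
  7F -> 'FFFFFFF'
  4F -> 'FFFF'

Decoded = BBBFFFFFFFFFFF


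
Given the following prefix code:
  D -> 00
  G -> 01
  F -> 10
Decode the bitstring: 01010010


Decoding step by step:
Bits 01 -> G
Bits 01 -> G
Bits 00 -> D
Bits 10 -> F


Decoded message: GGDF


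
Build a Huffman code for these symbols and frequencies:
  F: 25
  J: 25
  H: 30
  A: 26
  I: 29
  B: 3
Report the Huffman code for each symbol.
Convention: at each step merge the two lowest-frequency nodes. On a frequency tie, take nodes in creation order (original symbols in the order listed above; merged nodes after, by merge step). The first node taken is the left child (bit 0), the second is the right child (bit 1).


Huffman tree construction:
Step 1: Merge B(3) + F(25) = 28
Step 2: Merge J(25) + A(26) = 51
Step 3: Merge (B+F)(28) + I(29) = 57
Step 4: Merge H(30) + (J+A)(51) = 81
Step 5: Merge ((B+F)+I)(57) + (H+(J+A))(81) = 138
Read each symbol's code off the tree from the root (left child = 0, right child = 1).

Codes:
  F: 001 (length 3)
  J: 110 (length 3)
  H: 10 (length 2)
  A: 111 (length 3)
  I: 01 (length 2)
  B: 000 (length 3)
Average code length: 355/138 = 2.5725 bits/symbol
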